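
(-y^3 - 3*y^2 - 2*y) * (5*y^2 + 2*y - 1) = -5*y^5 - 17*y^4 - 15*y^3 - y^2 + 2*y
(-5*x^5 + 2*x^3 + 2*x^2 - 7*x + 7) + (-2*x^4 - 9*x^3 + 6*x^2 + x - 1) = -5*x^5 - 2*x^4 - 7*x^3 + 8*x^2 - 6*x + 6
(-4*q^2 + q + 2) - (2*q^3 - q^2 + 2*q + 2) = -2*q^3 - 3*q^2 - q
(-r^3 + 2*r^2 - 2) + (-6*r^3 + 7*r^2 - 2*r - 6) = -7*r^3 + 9*r^2 - 2*r - 8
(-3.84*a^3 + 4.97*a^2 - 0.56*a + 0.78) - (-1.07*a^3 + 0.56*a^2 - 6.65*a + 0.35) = -2.77*a^3 + 4.41*a^2 + 6.09*a + 0.43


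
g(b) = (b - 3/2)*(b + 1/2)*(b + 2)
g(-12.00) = -1552.50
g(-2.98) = -10.89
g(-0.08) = -1.27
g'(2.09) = 14.53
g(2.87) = 22.48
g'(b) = (b - 3/2)*(b + 1/2) + (b - 3/2)*(b + 2) + (b + 1/2)*(b + 2) = 3*b^2 + 2*b - 11/4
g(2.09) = 6.25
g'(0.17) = -2.32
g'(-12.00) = 405.25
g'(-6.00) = 93.25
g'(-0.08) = -2.89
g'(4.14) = 56.95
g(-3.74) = -29.54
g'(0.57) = -0.64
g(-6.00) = -165.00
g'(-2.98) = 17.93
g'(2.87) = 27.70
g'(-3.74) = 31.73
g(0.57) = -2.56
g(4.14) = 75.21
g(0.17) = -1.93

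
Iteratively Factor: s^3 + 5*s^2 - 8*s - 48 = (s - 3)*(s^2 + 8*s + 16) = (s - 3)*(s + 4)*(s + 4)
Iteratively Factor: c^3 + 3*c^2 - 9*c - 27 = (c + 3)*(c^2 - 9) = (c + 3)^2*(c - 3)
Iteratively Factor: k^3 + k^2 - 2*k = (k + 2)*(k^2 - k) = (k - 1)*(k + 2)*(k)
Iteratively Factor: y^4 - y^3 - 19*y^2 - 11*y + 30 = (y + 3)*(y^3 - 4*y^2 - 7*y + 10) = (y - 1)*(y + 3)*(y^2 - 3*y - 10) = (y - 5)*(y - 1)*(y + 3)*(y + 2)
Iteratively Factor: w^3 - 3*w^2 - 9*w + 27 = (w - 3)*(w^2 - 9) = (w - 3)*(w + 3)*(w - 3)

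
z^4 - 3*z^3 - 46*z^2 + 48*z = z*(z - 8)*(z - 1)*(z + 6)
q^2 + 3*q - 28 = (q - 4)*(q + 7)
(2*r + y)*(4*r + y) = 8*r^2 + 6*r*y + y^2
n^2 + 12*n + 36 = (n + 6)^2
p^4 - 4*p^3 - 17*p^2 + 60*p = p*(p - 5)*(p - 3)*(p + 4)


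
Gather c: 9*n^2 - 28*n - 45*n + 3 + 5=9*n^2 - 73*n + 8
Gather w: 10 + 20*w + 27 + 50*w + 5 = 70*w + 42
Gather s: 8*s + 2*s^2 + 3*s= 2*s^2 + 11*s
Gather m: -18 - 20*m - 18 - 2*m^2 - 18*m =-2*m^2 - 38*m - 36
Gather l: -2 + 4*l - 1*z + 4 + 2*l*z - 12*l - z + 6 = l*(2*z - 8) - 2*z + 8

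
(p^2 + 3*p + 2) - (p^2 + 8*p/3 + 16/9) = p/3 + 2/9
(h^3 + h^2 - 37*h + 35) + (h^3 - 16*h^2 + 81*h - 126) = 2*h^3 - 15*h^2 + 44*h - 91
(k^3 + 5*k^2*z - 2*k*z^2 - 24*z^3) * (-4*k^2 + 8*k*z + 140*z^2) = -4*k^5 - 12*k^4*z + 188*k^3*z^2 + 780*k^2*z^3 - 472*k*z^4 - 3360*z^5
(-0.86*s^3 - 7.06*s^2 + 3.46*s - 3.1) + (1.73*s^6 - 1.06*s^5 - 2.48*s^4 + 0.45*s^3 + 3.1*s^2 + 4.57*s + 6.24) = 1.73*s^6 - 1.06*s^5 - 2.48*s^4 - 0.41*s^3 - 3.96*s^2 + 8.03*s + 3.14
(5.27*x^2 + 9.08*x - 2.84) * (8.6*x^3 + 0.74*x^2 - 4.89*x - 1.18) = 45.322*x^5 + 81.9878*x^4 - 43.4751*x^3 - 52.7214*x^2 + 3.1732*x + 3.3512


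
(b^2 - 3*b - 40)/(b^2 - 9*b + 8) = (b + 5)/(b - 1)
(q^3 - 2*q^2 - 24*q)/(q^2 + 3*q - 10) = q*(q^2 - 2*q - 24)/(q^2 + 3*q - 10)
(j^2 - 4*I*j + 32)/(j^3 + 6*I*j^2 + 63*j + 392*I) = (j + 4*I)/(j^2 + 14*I*j - 49)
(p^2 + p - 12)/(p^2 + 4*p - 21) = (p + 4)/(p + 7)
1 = 1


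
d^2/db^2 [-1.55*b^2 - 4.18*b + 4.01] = -3.10000000000000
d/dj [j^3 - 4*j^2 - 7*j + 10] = 3*j^2 - 8*j - 7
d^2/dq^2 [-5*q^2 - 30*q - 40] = -10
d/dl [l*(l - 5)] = 2*l - 5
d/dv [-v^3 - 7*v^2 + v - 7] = -3*v^2 - 14*v + 1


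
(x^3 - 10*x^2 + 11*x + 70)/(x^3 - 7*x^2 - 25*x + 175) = (x + 2)/(x + 5)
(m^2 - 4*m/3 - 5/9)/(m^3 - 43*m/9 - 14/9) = (3*m - 5)/(3*m^2 - m - 14)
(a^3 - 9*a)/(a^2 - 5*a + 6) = a*(a + 3)/(a - 2)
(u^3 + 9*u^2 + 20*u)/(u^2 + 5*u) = u + 4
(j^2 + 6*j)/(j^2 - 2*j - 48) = j/(j - 8)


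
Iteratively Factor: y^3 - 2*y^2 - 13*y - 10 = (y + 2)*(y^2 - 4*y - 5) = (y + 1)*(y + 2)*(y - 5)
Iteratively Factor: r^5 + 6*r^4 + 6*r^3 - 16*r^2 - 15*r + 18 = (r - 1)*(r^4 + 7*r^3 + 13*r^2 - 3*r - 18) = (r - 1)*(r + 2)*(r^3 + 5*r^2 + 3*r - 9) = (r - 1)*(r + 2)*(r + 3)*(r^2 + 2*r - 3) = (r - 1)*(r + 2)*(r + 3)^2*(r - 1)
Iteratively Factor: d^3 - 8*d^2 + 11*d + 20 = (d + 1)*(d^2 - 9*d + 20) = (d - 5)*(d + 1)*(d - 4)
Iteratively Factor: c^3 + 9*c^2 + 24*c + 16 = (c + 4)*(c^2 + 5*c + 4) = (c + 4)^2*(c + 1)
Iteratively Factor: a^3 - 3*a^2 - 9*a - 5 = (a + 1)*(a^2 - 4*a - 5) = (a + 1)^2*(a - 5)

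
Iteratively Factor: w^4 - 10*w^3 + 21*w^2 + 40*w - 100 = (w - 5)*(w^3 - 5*w^2 - 4*w + 20) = (w - 5)*(w - 2)*(w^2 - 3*w - 10) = (w - 5)*(w - 2)*(w + 2)*(w - 5)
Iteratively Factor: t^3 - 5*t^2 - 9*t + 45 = (t - 5)*(t^2 - 9) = (t - 5)*(t - 3)*(t + 3)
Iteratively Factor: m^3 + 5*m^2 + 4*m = (m)*(m^2 + 5*m + 4) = m*(m + 1)*(m + 4)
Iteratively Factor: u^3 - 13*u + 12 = (u - 1)*(u^2 + u - 12) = (u - 1)*(u + 4)*(u - 3)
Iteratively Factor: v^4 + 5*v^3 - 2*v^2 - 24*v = (v + 3)*(v^3 + 2*v^2 - 8*v) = (v + 3)*(v + 4)*(v^2 - 2*v) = v*(v + 3)*(v + 4)*(v - 2)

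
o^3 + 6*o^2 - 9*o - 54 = (o - 3)*(o + 3)*(o + 6)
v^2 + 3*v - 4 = (v - 1)*(v + 4)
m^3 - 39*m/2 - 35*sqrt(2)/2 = (m - 7*sqrt(2)/2)*(m + sqrt(2))*(m + 5*sqrt(2)/2)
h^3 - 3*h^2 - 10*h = h*(h - 5)*(h + 2)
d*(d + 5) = d^2 + 5*d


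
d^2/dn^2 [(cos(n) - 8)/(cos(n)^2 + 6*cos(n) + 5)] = (-9*(1 - cos(2*n))^2*cos(n)/4 + 19*(1 - cos(2*n))^2/2 - 901*cos(n)/2 + 93*cos(2*n) + 42*cos(3*n) + cos(5*n)/2 - 501)/((cos(n) + 1)^3*(cos(n) + 5)^3)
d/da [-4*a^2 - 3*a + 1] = -8*a - 3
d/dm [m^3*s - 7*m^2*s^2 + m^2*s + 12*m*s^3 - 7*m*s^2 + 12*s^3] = s*(3*m^2 - 14*m*s + 2*m + 12*s^2 - 7*s)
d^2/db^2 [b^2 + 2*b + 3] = 2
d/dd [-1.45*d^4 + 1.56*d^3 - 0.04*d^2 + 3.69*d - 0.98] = -5.8*d^3 + 4.68*d^2 - 0.08*d + 3.69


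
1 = 1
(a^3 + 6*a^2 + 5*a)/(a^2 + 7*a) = (a^2 + 6*a + 5)/(a + 7)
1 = 1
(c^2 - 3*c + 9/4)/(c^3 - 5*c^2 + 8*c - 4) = (c^2 - 3*c + 9/4)/(c^3 - 5*c^2 + 8*c - 4)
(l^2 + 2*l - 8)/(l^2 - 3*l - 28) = (l - 2)/(l - 7)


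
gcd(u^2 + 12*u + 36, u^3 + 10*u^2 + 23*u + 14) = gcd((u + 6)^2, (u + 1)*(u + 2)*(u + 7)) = 1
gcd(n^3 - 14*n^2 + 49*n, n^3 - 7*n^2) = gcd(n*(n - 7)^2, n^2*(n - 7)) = n^2 - 7*n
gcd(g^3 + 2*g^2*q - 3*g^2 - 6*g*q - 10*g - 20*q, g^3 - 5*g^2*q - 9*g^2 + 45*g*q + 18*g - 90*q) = 1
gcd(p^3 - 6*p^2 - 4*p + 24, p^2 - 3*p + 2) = p - 2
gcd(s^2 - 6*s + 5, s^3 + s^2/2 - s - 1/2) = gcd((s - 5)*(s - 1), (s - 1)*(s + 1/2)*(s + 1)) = s - 1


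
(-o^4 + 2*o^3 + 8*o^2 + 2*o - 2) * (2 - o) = o^5 - 4*o^4 - 4*o^3 + 14*o^2 + 6*o - 4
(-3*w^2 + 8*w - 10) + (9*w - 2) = -3*w^2 + 17*w - 12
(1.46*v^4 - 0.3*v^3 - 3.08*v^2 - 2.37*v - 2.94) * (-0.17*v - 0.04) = -0.2482*v^5 - 0.0074*v^4 + 0.5356*v^3 + 0.5261*v^2 + 0.5946*v + 0.1176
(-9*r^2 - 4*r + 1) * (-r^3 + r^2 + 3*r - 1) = 9*r^5 - 5*r^4 - 32*r^3 - 2*r^2 + 7*r - 1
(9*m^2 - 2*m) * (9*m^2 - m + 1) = 81*m^4 - 27*m^3 + 11*m^2 - 2*m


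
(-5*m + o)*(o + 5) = -5*m*o - 25*m + o^2 + 5*o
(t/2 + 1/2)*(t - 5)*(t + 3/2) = t^3/2 - 5*t^2/4 - 11*t/2 - 15/4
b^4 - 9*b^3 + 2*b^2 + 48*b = b*(b - 8)*(b - 3)*(b + 2)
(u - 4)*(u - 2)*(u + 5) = u^3 - u^2 - 22*u + 40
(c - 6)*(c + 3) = c^2 - 3*c - 18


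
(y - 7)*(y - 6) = y^2 - 13*y + 42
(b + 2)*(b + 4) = b^2 + 6*b + 8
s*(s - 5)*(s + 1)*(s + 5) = s^4 + s^3 - 25*s^2 - 25*s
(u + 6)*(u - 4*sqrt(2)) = u^2 - 4*sqrt(2)*u + 6*u - 24*sqrt(2)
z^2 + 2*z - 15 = (z - 3)*(z + 5)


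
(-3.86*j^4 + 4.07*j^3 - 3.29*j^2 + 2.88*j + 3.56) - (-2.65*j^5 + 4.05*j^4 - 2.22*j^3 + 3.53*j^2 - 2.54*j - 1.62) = 2.65*j^5 - 7.91*j^4 + 6.29*j^3 - 6.82*j^2 + 5.42*j + 5.18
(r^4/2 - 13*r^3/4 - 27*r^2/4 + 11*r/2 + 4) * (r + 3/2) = r^5/2 - 5*r^4/2 - 93*r^3/8 - 37*r^2/8 + 49*r/4 + 6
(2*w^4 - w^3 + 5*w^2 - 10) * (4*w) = 8*w^5 - 4*w^4 + 20*w^3 - 40*w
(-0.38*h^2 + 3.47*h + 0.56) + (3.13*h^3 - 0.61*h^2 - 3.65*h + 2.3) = 3.13*h^3 - 0.99*h^2 - 0.18*h + 2.86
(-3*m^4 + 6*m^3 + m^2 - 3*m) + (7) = -3*m^4 + 6*m^3 + m^2 - 3*m + 7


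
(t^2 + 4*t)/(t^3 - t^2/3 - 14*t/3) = 3*(t + 4)/(3*t^2 - t - 14)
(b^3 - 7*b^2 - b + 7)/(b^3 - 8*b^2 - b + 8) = (b - 7)/(b - 8)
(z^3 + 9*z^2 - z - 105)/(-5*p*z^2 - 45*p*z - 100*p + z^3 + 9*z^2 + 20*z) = (z^2 + 4*z - 21)/(-5*p*z - 20*p + z^2 + 4*z)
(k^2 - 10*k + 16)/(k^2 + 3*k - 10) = (k - 8)/(k + 5)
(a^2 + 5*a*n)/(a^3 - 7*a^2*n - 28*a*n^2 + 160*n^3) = a/(a^2 - 12*a*n + 32*n^2)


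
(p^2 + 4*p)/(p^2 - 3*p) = (p + 4)/(p - 3)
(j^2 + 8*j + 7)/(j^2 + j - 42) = (j + 1)/(j - 6)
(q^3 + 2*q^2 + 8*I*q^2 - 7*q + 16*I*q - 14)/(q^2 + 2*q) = q + 8*I - 7/q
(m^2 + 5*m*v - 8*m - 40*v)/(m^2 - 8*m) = (m + 5*v)/m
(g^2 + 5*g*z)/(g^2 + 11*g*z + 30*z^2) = g/(g + 6*z)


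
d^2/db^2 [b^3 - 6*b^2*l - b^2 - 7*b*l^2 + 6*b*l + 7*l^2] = 6*b - 12*l - 2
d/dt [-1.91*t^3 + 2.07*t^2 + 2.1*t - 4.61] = -5.73*t^2 + 4.14*t + 2.1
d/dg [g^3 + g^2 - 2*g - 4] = 3*g^2 + 2*g - 2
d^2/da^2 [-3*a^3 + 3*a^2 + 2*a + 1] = 6 - 18*a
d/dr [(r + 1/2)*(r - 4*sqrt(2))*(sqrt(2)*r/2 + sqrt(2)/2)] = 3*sqrt(2)*r^2/2 - 8*r + 3*sqrt(2)*r/2 - 6 + sqrt(2)/4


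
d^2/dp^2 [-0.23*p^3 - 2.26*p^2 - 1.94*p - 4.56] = -1.38*p - 4.52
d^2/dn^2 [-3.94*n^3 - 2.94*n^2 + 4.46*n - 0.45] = -23.64*n - 5.88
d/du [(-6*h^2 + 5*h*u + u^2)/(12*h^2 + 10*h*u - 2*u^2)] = 5*h*(6*h^2 + u^2)/(36*h^4 + 60*h^3*u + 13*h^2*u^2 - 10*h*u^3 + u^4)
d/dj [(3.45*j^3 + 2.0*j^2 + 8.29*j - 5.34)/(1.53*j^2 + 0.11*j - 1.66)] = (5.2785*j^4 + 0.758999999999999*j^3 - 29.6447*j^2 + 9.7004*j - 13.174)/(2.3409*j^4 + 0.3366*j^3 - 5.0675*j^2 - 0.3652*j + 2.7556)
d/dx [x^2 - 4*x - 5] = 2*x - 4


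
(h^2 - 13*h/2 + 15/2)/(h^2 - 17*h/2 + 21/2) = (h - 5)/(h - 7)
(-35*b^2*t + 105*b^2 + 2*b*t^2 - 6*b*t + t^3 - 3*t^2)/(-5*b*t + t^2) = 7*b - 21*b/t + t - 3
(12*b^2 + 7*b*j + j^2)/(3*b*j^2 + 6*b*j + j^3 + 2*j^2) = (4*b + j)/(j*(j + 2))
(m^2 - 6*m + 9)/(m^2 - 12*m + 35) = (m^2 - 6*m + 9)/(m^2 - 12*m + 35)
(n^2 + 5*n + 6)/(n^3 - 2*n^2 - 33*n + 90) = (n^2 + 5*n + 6)/(n^3 - 2*n^2 - 33*n + 90)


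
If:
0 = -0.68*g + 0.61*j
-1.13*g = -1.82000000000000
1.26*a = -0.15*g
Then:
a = -0.19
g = 1.61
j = 1.80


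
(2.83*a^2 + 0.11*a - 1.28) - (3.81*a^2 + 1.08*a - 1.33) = -0.98*a^2 - 0.97*a + 0.05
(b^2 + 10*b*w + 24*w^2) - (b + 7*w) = b^2 + 10*b*w - b + 24*w^2 - 7*w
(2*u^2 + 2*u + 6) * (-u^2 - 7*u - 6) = -2*u^4 - 16*u^3 - 32*u^2 - 54*u - 36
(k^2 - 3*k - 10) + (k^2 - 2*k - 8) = 2*k^2 - 5*k - 18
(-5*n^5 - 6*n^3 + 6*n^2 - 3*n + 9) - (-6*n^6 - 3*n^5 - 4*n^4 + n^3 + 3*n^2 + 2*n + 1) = 6*n^6 - 2*n^5 + 4*n^4 - 7*n^3 + 3*n^2 - 5*n + 8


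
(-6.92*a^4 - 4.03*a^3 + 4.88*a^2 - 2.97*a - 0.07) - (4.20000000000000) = -6.92*a^4 - 4.03*a^3 + 4.88*a^2 - 2.97*a - 4.27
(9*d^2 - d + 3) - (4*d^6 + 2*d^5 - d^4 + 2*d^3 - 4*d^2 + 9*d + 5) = -4*d^6 - 2*d^5 + d^4 - 2*d^3 + 13*d^2 - 10*d - 2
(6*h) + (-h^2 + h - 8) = -h^2 + 7*h - 8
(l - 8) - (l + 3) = -11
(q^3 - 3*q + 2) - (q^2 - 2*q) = q^3 - q^2 - q + 2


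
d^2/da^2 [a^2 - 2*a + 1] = 2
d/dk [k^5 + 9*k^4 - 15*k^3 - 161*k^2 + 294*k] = 5*k^4 + 36*k^3 - 45*k^2 - 322*k + 294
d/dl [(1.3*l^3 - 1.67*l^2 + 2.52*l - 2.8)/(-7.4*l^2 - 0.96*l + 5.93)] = (-9.62*l^4 - 2.496*l^3 + 43.3782*l^2 - 61.2462*l + 12.2556)/(54.76*l^4 + 14.208*l^3 - 86.8424*l^2 - 11.3856*l + 35.1649)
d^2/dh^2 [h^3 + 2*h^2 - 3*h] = 6*h + 4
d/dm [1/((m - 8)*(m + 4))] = 2*(2 - m)/(m^4 - 8*m^3 - 48*m^2 + 256*m + 1024)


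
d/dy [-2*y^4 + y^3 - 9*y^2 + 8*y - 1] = -8*y^3 + 3*y^2 - 18*y + 8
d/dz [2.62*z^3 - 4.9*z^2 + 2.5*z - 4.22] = 7.86*z^2 - 9.8*z + 2.5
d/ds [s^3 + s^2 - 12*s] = 3*s^2 + 2*s - 12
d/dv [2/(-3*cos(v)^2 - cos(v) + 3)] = -2*(6*cos(v) + 1)*sin(v)/(3*sin(v)^2 - cos(v))^2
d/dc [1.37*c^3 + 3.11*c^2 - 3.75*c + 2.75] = 4.11*c^2 + 6.22*c - 3.75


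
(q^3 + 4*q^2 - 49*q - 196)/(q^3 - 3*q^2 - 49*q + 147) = (q + 4)/(q - 3)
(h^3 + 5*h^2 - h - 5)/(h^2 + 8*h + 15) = (h^2 - 1)/(h + 3)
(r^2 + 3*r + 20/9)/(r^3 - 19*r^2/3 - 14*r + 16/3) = (9*r^2 + 27*r + 20)/(3*(3*r^3 - 19*r^2 - 42*r + 16))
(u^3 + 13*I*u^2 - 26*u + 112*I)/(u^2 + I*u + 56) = (u^2 + 5*I*u + 14)/(u - 7*I)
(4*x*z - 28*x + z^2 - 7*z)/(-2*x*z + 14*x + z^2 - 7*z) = (-4*x - z)/(2*x - z)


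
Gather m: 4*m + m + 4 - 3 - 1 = 5*m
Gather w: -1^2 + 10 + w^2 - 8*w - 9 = w^2 - 8*w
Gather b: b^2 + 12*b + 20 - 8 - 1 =b^2 + 12*b + 11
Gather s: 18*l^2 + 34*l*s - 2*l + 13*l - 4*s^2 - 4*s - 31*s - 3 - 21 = 18*l^2 + 11*l - 4*s^2 + s*(34*l - 35) - 24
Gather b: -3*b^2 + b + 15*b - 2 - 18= -3*b^2 + 16*b - 20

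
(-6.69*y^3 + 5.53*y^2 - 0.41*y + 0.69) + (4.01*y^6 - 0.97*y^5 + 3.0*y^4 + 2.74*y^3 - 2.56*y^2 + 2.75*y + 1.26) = 4.01*y^6 - 0.97*y^5 + 3.0*y^4 - 3.95*y^3 + 2.97*y^2 + 2.34*y + 1.95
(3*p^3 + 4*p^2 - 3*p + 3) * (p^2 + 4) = 3*p^5 + 4*p^4 + 9*p^3 + 19*p^2 - 12*p + 12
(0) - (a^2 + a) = -a^2 - a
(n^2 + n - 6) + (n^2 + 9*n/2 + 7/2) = 2*n^2 + 11*n/2 - 5/2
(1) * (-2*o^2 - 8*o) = -2*o^2 - 8*o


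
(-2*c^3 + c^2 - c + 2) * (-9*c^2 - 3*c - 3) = 18*c^5 - 3*c^4 + 12*c^3 - 18*c^2 - 3*c - 6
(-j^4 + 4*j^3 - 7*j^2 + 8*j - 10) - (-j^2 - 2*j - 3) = -j^4 + 4*j^3 - 6*j^2 + 10*j - 7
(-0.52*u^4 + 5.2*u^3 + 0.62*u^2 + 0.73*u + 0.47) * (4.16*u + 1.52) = -2.1632*u^5 + 20.8416*u^4 + 10.4832*u^3 + 3.9792*u^2 + 3.0648*u + 0.7144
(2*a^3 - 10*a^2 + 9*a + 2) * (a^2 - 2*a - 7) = 2*a^5 - 14*a^4 + 15*a^3 + 54*a^2 - 67*a - 14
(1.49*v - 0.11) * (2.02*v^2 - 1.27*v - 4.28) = 3.0098*v^3 - 2.1145*v^2 - 6.2375*v + 0.4708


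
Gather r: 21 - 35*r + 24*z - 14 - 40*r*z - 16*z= r*(-40*z - 35) + 8*z + 7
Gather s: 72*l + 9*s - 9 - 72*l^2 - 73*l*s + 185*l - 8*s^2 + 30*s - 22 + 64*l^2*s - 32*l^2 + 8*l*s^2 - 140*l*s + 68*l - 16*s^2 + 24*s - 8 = -104*l^2 + 325*l + s^2*(8*l - 24) + s*(64*l^2 - 213*l + 63) - 39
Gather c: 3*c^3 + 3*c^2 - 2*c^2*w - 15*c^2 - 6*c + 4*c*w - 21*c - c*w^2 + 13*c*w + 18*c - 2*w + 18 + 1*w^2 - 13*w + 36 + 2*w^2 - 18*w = 3*c^3 + c^2*(-2*w - 12) + c*(-w^2 + 17*w - 9) + 3*w^2 - 33*w + 54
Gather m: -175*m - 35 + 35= -175*m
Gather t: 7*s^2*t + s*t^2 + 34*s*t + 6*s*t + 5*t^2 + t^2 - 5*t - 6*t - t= t^2*(s + 6) + t*(7*s^2 + 40*s - 12)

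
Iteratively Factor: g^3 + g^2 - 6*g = (g)*(g^2 + g - 6) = g*(g + 3)*(g - 2)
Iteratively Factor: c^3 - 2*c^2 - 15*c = (c + 3)*(c^2 - 5*c) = c*(c + 3)*(c - 5)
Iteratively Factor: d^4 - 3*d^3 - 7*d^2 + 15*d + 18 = (d - 3)*(d^3 - 7*d - 6) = (d - 3)*(d + 1)*(d^2 - d - 6) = (d - 3)^2*(d + 1)*(d + 2)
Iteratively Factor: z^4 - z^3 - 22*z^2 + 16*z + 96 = (z + 2)*(z^3 - 3*z^2 - 16*z + 48) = (z + 2)*(z + 4)*(z^2 - 7*z + 12) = (z - 3)*(z + 2)*(z + 4)*(z - 4)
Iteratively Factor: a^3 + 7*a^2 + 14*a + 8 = (a + 4)*(a^2 + 3*a + 2) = (a + 2)*(a + 4)*(a + 1)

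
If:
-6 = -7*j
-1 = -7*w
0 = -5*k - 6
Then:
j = 6/7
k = -6/5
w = 1/7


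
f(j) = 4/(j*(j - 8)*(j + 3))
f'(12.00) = 0.00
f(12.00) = 0.01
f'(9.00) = -0.04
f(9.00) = 0.04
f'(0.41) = 0.98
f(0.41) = -0.38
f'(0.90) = 0.20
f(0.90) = -0.16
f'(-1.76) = -0.03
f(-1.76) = 0.19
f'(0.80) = 0.25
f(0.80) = -0.18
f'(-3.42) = -0.67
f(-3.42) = -0.24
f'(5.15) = -0.00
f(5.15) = -0.03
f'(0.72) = 0.31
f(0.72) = -0.21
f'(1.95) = 0.04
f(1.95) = -0.07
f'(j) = -4/(j*(j - 8)*(j + 3)^2) - 4/(j*(j - 8)^2*(j + 3)) - 4/(j^2*(j - 8)*(j + 3))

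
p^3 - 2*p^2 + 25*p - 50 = (p - 2)*(p - 5*I)*(p + 5*I)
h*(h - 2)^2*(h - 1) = h^4 - 5*h^3 + 8*h^2 - 4*h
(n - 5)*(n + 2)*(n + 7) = n^3 + 4*n^2 - 31*n - 70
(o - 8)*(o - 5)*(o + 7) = o^3 - 6*o^2 - 51*o + 280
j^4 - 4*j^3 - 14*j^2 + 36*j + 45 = (j - 5)*(j - 3)*(j + 1)*(j + 3)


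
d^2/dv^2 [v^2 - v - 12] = 2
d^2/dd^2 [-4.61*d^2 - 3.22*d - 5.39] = -9.22000000000000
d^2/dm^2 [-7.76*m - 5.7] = 0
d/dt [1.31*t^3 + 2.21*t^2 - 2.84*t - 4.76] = 3.93*t^2 + 4.42*t - 2.84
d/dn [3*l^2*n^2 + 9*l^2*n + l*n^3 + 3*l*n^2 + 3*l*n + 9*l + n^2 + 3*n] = 6*l^2*n + 9*l^2 + 3*l*n^2 + 6*l*n + 3*l + 2*n + 3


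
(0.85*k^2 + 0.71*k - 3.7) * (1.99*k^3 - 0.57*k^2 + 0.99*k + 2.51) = 1.6915*k^5 + 0.9284*k^4 - 6.9262*k^3 + 4.9454*k^2 - 1.8809*k - 9.287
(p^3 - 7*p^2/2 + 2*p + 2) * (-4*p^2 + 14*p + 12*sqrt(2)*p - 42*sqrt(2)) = -4*p^5 + 12*sqrt(2)*p^4 + 28*p^4 - 84*sqrt(2)*p^3 - 57*p^3 + 20*p^2 + 171*sqrt(2)*p^2 - 60*sqrt(2)*p + 28*p - 84*sqrt(2)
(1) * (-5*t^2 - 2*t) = -5*t^2 - 2*t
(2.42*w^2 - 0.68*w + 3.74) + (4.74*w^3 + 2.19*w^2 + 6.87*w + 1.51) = 4.74*w^3 + 4.61*w^2 + 6.19*w + 5.25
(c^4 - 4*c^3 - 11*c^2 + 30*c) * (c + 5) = c^5 + c^4 - 31*c^3 - 25*c^2 + 150*c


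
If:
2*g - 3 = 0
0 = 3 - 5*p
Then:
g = 3/2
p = 3/5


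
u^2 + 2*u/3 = u*(u + 2/3)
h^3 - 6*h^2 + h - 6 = (h - 6)*(h - I)*(h + I)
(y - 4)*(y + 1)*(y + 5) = y^3 + 2*y^2 - 19*y - 20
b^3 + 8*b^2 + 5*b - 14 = (b - 1)*(b + 2)*(b + 7)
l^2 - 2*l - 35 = (l - 7)*(l + 5)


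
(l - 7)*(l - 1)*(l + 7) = l^3 - l^2 - 49*l + 49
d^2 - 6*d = d*(d - 6)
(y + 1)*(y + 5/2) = y^2 + 7*y/2 + 5/2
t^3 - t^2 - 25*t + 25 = (t - 5)*(t - 1)*(t + 5)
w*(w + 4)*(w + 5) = w^3 + 9*w^2 + 20*w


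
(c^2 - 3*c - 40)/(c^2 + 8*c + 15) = (c - 8)/(c + 3)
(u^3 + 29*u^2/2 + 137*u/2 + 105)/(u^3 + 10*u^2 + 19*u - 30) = (u + 7/2)/(u - 1)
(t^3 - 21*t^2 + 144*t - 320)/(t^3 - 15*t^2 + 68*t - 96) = (t^2 - 13*t + 40)/(t^2 - 7*t + 12)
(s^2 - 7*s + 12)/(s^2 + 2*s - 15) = (s - 4)/(s + 5)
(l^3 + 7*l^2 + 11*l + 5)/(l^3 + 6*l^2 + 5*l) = (l + 1)/l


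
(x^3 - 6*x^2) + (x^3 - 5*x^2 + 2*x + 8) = 2*x^3 - 11*x^2 + 2*x + 8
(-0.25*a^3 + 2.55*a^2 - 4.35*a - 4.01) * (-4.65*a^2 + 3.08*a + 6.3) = 1.1625*a^5 - 12.6275*a^4 + 26.5065*a^3 + 21.3135*a^2 - 39.7558*a - 25.263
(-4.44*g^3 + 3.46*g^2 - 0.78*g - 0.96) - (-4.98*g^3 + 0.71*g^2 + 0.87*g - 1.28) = 0.54*g^3 + 2.75*g^2 - 1.65*g + 0.32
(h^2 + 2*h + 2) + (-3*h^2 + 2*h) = -2*h^2 + 4*h + 2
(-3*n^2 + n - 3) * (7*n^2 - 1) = -21*n^4 + 7*n^3 - 18*n^2 - n + 3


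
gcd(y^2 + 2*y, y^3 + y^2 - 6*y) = y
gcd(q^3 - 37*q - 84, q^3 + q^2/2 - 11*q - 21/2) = q + 3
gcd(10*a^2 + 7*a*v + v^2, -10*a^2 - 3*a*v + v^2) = 2*a + v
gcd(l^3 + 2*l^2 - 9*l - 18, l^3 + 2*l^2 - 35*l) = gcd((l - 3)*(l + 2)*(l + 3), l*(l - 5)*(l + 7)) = 1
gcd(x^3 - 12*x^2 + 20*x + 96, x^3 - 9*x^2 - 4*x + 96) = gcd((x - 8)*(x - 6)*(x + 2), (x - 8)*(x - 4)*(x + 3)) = x - 8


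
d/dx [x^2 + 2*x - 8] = 2*x + 2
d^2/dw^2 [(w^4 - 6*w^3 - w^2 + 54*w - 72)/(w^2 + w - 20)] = 2*(w^3 + 15*w^2 + 75*w + 13)/(w^3 + 15*w^2 + 75*w + 125)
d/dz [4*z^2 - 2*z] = 8*z - 2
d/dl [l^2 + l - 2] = 2*l + 1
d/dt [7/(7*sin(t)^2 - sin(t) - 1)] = 7*(1 - 14*sin(t))*cos(t)/(-7*sin(t)^2 + sin(t) + 1)^2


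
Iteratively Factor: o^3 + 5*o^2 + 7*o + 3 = (o + 1)*(o^2 + 4*o + 3) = (o + 1)^2*(o + 3)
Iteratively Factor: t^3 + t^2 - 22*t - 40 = (t + 4)*(t^2 - 3*t - 10) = (t + 2)*(t + 4)*(t - 5)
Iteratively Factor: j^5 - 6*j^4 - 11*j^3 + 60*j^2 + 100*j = (j - 5)*(j^4 - j^3 - 16*j^2 - 20*j) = (j - 5)^2*(j^3 + 4*j^2 + 4*j) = (j - 5)^2*(j + 2)*(j^2 + 2*j) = j*(j - 5)^2*(j + 2)*(j + 2)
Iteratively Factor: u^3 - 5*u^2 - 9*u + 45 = (u - 3)*(u^2 - 2*u - 15) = (u - 5)*(u - 3)*(u + 3)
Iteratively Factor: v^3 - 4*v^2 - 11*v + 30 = (v + 3)*(v^2 - 7*v + 10) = (v - 2)*(v + 3)*(v - 5)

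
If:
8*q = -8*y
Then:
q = -y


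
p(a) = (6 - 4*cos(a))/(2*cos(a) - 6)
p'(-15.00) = 0.14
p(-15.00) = -1.20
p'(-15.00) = 0.14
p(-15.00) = -1.20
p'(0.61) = -0.36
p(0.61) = -0.62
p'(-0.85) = 0.41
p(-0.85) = -0.72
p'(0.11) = -0.08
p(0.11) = -0.50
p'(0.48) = -0.31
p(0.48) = -0.58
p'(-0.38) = 0.26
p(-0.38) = -0.55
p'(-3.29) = -0.03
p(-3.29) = -1.25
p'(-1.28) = 0.39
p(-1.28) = -0.89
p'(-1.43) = 0.36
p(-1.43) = -0.95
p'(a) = 2*(6 - 4*cos(a))*sin(a)/(2*cos(a) - 6)^2 + 4*sin(a)/(2*cos(a) - 6)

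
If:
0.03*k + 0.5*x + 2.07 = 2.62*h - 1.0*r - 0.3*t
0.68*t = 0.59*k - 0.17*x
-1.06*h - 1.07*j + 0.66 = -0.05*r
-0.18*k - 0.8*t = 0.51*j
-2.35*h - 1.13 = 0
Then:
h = -0.48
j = 0.945059732867496 - 0.023146743060692*x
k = 0.242307016307954*x - 0.55139084010506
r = -0.495340301498809*x - 3.16976426982707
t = -0.0397630299680985*x - 0.47841264067939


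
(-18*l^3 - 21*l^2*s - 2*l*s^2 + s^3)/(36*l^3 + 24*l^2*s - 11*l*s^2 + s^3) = (3*l + s)/(-6*l + s)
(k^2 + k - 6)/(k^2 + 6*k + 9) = (k - 2)/(k + 3)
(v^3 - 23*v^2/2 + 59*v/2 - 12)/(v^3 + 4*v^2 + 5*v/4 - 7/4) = 2*(v^2 - 11*v + 24)/(2*v^2 + 9*v + 7)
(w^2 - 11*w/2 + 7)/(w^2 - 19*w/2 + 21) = (w - 2)/(w - 6)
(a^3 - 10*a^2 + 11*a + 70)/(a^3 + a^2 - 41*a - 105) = (a^2 - 3*a - 10)/(a^2 + 8*a + 15)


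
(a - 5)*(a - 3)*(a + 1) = a^3 - 7*a^2 + 7*a + 15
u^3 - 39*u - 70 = (u - 7)*(u + 2)*(u + 5)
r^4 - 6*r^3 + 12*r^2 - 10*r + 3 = (r - 3)*(r - 1)^3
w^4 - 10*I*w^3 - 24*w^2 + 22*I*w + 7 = (w - 7*I)*(w - I)^3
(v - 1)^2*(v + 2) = v^3 - 3*v + 2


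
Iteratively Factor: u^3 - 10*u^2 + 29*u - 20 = (u - 4)*(u^2 - 6*u + 5) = (u - 5)*(u - 4)*(u - 1)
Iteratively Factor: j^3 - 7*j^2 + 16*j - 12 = (j - 2)*(j^2 - 5*j + 6) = (j - 2)^2*(j - 3)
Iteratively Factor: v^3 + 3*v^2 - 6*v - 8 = (v + 1)*(v^2 + 2*v - 8) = (v + 1)*(v + 4)*(v - 2)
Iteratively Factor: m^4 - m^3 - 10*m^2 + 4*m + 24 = (m - 2)*(m^3 + m^2 - 8*m - 12) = (m - 2)*(m + 2)*(m^2 - m - 6) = (m - 3)*(m - 2)*(m + 2)*(m + 2)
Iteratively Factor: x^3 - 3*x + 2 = (x + 2)*(x^2 - 2*x + 1) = (x - 1)*(x + 2)*(x - 1)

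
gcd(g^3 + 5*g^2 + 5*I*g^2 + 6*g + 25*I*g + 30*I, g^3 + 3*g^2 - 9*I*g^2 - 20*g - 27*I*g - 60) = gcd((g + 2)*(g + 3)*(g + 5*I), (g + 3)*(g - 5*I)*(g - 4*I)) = g + 3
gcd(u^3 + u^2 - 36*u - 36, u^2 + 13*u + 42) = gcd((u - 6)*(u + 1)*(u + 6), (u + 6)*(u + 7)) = u + 6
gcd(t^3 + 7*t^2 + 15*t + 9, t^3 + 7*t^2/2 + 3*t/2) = t + 3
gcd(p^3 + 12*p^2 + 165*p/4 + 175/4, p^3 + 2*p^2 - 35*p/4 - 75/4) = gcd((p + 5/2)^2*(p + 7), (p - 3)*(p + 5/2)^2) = p^2 + 5*p + 25/4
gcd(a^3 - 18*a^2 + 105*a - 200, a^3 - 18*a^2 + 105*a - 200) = a^3 - 18*a^2 + 105*a - 200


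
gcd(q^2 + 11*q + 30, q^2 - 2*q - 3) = 1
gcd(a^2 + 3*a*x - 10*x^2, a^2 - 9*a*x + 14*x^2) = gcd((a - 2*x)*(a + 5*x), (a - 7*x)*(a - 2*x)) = -a + 2*x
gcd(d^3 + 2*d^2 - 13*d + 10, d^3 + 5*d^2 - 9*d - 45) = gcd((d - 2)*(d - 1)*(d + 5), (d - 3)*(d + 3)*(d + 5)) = d + 5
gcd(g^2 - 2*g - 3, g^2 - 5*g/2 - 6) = 1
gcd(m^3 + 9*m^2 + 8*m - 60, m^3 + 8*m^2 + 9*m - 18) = m + 6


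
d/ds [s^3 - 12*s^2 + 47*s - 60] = 3*s^2 - 24*s + 47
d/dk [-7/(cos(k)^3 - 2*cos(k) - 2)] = 7*(2 - 3*cos(k)^2)*sin(k)/(-cos(k)^3 + 2*cos(k) + 2)^2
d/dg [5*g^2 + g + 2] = 10*g + 1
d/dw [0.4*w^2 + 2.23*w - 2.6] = 0.8*w + 2.23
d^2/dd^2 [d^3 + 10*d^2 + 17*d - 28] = 6*d + 20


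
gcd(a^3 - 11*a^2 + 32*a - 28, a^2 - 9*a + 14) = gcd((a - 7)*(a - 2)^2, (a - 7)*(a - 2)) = a^2 - 9*a + 14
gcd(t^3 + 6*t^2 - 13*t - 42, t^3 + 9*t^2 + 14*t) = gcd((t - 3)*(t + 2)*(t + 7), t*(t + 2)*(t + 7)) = t^2 + 9*t + 14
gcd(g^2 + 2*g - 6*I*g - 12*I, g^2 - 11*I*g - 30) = g - 6*I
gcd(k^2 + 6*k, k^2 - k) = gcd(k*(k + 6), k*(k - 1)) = k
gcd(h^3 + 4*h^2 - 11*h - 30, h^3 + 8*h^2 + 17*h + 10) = h^2 + 7*h + 10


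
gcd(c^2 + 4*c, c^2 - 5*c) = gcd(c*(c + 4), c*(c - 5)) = c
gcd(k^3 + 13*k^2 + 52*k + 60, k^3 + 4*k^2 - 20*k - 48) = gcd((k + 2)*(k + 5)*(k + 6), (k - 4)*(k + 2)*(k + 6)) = k^2 + 8*k + 12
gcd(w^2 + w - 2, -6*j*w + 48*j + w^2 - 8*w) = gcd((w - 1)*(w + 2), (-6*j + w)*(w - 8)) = 1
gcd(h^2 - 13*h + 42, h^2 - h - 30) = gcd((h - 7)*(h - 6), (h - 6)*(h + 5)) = h - 6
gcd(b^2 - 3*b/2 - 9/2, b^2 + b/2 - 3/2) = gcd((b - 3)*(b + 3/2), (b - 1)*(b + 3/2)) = b + 3/2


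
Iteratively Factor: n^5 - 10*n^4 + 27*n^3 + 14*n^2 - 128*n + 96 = (n - 1)*(n^4 - 9*n^3 + 18*n^2 + 32*n - 96) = (n - 4)*(n - 1)*(n^3 - 5*n^2 - 2*n + 24) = (n - 4)*(n - 3)*(n - 1)*(n^2 - 2*n - 8) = (n - 4)^2*(n - 3)*(n - 1)*(n + 2)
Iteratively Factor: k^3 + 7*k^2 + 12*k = (k + 3)*(k^2 + 4*k) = k*(k + 3)*(k + 4)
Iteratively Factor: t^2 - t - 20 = (t - 5)*(t + 4)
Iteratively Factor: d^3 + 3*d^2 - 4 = (d - 1)*(d^2 + 4*d + 4) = (d - 1)*(d + 2)*(d + 2)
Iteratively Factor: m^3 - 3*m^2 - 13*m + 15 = (m - 1)*(m^2 - 2*m - 15) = (m - 1)*(m + 3)*(m - 5)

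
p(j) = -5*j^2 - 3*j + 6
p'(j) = -10*j - 3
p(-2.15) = -10.66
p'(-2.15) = 18.50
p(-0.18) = 6.38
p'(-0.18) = -1.20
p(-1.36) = 0.83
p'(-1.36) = 10.60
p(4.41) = -104.47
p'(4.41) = -47.10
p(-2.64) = -20.93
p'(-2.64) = 23.40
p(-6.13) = -163.49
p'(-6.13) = 58.30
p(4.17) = -93.45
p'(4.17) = -44.70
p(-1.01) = 3.93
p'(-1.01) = 7.10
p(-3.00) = -30.00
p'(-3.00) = 27.00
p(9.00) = -426.00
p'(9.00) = -93.00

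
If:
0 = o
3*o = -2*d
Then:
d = 0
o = 0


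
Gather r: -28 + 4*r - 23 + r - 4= 5*r - 55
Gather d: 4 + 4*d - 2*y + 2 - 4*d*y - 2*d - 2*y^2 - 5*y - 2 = d*(2 - 4*y) - 2*y^2 - 7*y + 4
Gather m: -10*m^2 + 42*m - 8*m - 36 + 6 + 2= -10*m^2 + 34*m - 28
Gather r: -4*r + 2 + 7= 9 - 4*r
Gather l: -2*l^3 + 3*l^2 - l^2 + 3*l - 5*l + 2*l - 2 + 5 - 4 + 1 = -2*l^3 + 2*l^2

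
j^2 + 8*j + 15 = (j + 3)*(j + 5)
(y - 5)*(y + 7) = y^2 + 2*y - 35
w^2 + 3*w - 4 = (w - 1)*(w + 4)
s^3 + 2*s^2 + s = s*(s + 1)^2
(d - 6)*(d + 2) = d^2 - 4*d - 12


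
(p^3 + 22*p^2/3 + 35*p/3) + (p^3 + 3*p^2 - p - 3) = 2*p^3 + 31*p^2/3 + 32*p/3 - 3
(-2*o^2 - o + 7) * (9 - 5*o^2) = 10*o^4 + 5*o^3 - 53*o^2 - 9*o + 63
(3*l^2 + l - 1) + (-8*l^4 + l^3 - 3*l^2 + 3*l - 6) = -8*l^4 + l^3 + 4*l - 7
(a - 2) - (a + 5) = -7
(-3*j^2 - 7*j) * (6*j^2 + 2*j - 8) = -18*j^4 - 48*j^3 + 10*j^2 + 56*j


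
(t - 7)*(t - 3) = t^2 - 10*t + 21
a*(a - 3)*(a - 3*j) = a^3 - 3*a^2*j - 3*a^2 + 9*a*j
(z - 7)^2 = z^2 - 14*z + 49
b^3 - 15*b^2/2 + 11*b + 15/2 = (b - 5)*(b - 3)*(b + 1/2)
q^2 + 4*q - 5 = (q - 1)*(q + 5)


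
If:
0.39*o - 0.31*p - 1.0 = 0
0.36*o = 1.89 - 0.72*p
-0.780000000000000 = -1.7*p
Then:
No Solution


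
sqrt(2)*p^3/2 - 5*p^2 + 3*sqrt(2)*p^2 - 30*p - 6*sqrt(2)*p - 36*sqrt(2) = (p + 6)*(p - 6*sqrt(2))*(sqrt(2)*p/2 + 1)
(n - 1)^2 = n^2 - 2*n + 1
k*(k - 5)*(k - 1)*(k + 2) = k^4 - 4*k^3 - 7*k^2 + 10*k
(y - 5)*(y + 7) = y^2 + 2*y - 35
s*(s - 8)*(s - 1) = s^3 - 9*s^2 + 8*s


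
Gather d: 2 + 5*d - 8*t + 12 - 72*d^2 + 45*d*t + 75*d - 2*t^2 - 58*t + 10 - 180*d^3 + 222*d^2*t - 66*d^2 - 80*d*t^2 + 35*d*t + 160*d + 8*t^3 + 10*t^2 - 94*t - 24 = -180*d^3 + d^2*(222*t - 138) + d*(-80*t^2 + 80*t + 240) + 8*t^3 + 8*t^2 - 160*t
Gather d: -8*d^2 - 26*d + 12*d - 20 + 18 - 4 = -8*d^2 - 14*d - 6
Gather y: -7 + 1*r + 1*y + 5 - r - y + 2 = 0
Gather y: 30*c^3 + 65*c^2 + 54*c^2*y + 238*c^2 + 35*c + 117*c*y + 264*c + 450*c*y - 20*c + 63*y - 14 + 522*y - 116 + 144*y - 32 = 30*c^3 + 303*c^2 + 279*c + y*(54*c^2 + 567*c + 729) - 162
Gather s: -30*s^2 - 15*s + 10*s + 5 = -30*s^2 - 5*s + 5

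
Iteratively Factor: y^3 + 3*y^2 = (y)*(y^2 + 3*y) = y*(y + 3)*(y)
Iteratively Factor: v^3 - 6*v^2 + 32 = (v + 2)*(v^2 - 8*v + 16) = (v - 4)*(v + 2)*(v - 4)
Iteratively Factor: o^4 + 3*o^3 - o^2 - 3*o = (o + 3)*(o^3 - o) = o*(o + 3)*(o^2 - 1) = o*(o + 1)*(o + 3)*(o - 1)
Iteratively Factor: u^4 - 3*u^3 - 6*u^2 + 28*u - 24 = (u + 3)*(u^3 - 6*u^2 + 12*u - 8) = (u - 2)*(u + 3)*(u^2 - 4*u + 4) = (u - 2)^2*(u + 3)*(u - 2)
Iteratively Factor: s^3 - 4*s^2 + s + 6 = (s - 3)*(s^2 - s - 2) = (s - 3)*(s - 2)*(s + 1)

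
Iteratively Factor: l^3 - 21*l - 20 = (l - 5)*(l^2 + 5*l + 4) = (l - 5)*(l + 1)*(l + 4)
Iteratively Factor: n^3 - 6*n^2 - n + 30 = (n - 3)*(n^2 - 3*n - 10) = (n - 5)*(n - 3)*(n + 2)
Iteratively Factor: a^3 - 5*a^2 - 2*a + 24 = (a - 4)*(a^2 - a - 6) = (a - 4)*(a + 2)*(a - 3)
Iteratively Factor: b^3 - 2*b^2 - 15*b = (b - 5)*(b^2 + 3*b) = (b - 5)*(b + 3)*(b)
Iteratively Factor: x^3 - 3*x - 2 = (x + 1)*(x^2 - x - 2) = (x + 1)^2*(x - 2)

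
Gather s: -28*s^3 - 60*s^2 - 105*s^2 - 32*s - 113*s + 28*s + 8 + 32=-28*s^3 - 165*s^2 - 117*s + 40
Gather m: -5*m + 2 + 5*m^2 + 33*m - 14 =5*m^2 + 28*m - 12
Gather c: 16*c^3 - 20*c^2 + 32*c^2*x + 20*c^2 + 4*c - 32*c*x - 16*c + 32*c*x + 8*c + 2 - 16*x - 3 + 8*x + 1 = 16*c^3 + 32*c^2*x - 4*c - 8*x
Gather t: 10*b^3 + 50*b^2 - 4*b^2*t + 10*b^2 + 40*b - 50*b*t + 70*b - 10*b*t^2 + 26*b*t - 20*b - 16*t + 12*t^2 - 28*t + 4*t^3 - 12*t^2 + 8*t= 10*b^3 + 60*b^2 - 10*b*t^2 + 90*b + 4*t^3 + t*(-4*b^2 - 24*b - 36)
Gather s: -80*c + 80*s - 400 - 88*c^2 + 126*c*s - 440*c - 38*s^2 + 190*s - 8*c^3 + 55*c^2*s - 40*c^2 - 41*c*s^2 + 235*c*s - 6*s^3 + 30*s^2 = -8*c^3 - 128*c^2 - 520*c - 6*s^3 + s^2*(-41*c - 8) + s*(55*c^2 + 361*c + 270) - 400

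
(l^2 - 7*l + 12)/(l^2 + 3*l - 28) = (l - 3)/(l + 7)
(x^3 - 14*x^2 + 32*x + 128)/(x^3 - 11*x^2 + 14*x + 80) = (x - 8)/(x - 5)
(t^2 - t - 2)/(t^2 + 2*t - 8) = (t + 1)/(t + 4)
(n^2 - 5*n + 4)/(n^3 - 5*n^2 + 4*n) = 1/n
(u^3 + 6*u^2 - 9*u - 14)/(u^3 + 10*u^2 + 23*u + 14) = (u - 2)/(u + 2)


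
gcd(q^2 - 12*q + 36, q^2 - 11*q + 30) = q - 6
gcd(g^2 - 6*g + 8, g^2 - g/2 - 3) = g - 2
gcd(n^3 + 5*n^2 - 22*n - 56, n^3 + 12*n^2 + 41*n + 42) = n^2 + 9*n + 14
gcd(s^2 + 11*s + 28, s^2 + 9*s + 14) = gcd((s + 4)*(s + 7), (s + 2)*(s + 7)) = s + 7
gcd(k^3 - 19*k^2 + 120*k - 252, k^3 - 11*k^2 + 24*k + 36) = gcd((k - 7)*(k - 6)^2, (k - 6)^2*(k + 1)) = k^2 - 12*k + 36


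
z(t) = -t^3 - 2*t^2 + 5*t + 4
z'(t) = -3*t^2 - 4*t + 5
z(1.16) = 5.55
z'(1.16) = -3.68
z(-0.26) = 2.58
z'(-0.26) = 5.84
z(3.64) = -52.53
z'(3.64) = -49.31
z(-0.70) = -0.14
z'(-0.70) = 6.33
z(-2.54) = -5.22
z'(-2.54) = -4.19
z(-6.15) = 130.21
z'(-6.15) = -83.87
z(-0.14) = 3.26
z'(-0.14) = 5.50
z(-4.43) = 29.54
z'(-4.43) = -36.15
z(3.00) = -26.00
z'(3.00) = -34.00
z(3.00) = -26.00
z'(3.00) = -34.00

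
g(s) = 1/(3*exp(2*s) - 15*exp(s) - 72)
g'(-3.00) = 0.00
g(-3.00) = -0.01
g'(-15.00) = 0.00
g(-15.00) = -0.01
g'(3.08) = -0.00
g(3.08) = 0.00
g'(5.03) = -0.00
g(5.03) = 0.00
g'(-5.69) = 0.00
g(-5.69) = -0.01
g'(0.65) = 0.00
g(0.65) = -0.01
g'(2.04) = -2.43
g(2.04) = -0.10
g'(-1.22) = 0.00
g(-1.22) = -0.01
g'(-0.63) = 0.00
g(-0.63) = -0.01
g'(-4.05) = 0.00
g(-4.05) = -0.01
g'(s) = (-6*exp(2*s) + 15*exp(s))/(3*exp(2*s) - 15*exp(s) - 72)^2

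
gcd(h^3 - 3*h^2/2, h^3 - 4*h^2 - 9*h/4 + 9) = h - 3/2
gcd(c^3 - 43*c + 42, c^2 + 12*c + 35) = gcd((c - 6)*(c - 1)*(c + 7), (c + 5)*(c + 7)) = c + 7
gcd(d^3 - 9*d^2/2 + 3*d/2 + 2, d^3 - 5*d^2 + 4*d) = d^2 - 5*d + 4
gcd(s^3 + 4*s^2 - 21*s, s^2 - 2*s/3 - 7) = s - 3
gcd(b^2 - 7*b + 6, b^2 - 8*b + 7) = b - 1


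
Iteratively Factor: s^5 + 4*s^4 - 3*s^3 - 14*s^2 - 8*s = (s + 1)*(s^4 + 3*s^3 - 6*s^2 - 8*s) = (s + 1)*(s + 4)*(s^3 - s^2 - 2*s) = s*(s + 1)*(s + 4)*(s^2 - s - 2) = s*(s - 2)*(s + 1)*(s + 4)*(s + 1)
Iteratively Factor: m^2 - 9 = (m - 3)*(m + 3)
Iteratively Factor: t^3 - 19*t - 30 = (t + 2)*(t^2 - 2*t - 15) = (t + 2)*(t + 3)*(t - 5)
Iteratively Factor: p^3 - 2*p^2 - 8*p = (p)*(p^2 - 2*p - 8) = p*(p - 4)*(p + 2)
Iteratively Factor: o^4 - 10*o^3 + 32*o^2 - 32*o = (o - 4)*(o^3 - 6*o^2 + 8*o) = (o - 4)*(o - 2)*(o^2 - 4*o) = (o - 4)^2*(o - 2)*(o)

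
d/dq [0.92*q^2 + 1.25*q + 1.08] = 1.84*q + 1.25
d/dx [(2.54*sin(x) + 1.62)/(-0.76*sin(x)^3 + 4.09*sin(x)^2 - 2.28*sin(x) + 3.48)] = (3.8608*sin(x)^3 - 6.695*sin(x)^2 - 13.2516*sin(x) + 12.5328)*cos(x)/(0.5776*sin(x)^6 - 6.2168*sin(x)^5 + 20.1937*sin(x)^4 - 23.94*sin(x)^3 + 33.6648*sin(x)^2 - 15.8688*sin(x) + 12.1104)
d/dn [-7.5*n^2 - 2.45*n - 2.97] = -15.0*n - 2.45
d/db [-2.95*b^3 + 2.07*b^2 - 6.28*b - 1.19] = -8.85*b^2 + 4.14*b - 6.28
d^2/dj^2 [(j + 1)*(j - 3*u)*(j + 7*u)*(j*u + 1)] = 12*j^2*u + 24*j*u^2 + 6*j*u + 6*j - 42*u^3 + 8*u^2 + 8*u + 2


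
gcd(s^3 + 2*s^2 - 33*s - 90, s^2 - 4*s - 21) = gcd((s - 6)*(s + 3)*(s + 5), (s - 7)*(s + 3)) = s + 3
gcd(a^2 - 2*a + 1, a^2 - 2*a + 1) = a^2 - 2*a + 1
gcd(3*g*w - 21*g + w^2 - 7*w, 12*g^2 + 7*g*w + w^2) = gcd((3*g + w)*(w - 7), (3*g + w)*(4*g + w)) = 3*g + w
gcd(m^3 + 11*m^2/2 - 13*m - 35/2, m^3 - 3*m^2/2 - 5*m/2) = m^2 - 3*m/2 - 5/2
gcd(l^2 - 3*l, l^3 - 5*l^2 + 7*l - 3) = l - 3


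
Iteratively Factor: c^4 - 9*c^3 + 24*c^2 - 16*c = (c - 4)*(c^3 - 5*c^2 + 4*c) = (c - 4)*(c - 1)*(c^2 - 4*c) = (c - 4)^2*(c - 1)*(c)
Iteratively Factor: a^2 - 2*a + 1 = (a - 1)*(a - 1)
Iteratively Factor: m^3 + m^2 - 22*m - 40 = (m + 4)*(m^2 - 3*m - 10) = (m - 5)*(m + 4)*(m + 2)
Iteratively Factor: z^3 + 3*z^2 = (z)*(z^2 + 3*z) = z^2*(z + 3)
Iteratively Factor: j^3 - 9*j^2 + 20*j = (j)*(j^2 - 9*j + 20) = j*(j - 4)*(j - 5)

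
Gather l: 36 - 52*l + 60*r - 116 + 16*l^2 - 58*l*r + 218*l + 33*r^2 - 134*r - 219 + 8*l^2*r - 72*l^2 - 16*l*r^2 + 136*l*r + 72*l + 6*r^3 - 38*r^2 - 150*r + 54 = l^2*(8*r - 56) + l*(-16*r^2 + 78*r + 238) + 6*r^3 - 5*r^2 - 224*r - 245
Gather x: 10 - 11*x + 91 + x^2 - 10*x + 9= x^2 - 21*x + 110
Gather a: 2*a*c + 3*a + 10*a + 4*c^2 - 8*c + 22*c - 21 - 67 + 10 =a*(2*c + 13) + 4*c^2 + 14*c - 78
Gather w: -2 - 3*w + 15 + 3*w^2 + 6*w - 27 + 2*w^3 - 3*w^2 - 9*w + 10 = 2*w^3 - 6*w - 4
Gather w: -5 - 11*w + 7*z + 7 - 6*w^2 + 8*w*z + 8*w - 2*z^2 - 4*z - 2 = -6*w^2 + w*(8*z - 3) - 2*z^2 + 3*z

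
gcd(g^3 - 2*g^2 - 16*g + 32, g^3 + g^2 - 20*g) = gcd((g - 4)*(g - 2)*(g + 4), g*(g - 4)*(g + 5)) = g - 4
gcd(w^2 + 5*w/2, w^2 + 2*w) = w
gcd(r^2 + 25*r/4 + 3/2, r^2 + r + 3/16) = r + 1/4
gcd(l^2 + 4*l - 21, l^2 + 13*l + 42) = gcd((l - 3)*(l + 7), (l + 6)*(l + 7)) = l + 7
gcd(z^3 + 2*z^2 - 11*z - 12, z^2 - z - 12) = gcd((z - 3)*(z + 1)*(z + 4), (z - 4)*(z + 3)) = 1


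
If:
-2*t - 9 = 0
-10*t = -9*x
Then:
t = -9/2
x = -5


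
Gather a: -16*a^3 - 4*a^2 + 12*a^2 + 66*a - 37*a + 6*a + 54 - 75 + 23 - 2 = -16*a^3 + 8*a^2 + 35*a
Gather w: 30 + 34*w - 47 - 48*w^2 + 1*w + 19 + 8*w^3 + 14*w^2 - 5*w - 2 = 8*w^3 - 34*w^2 + 30*w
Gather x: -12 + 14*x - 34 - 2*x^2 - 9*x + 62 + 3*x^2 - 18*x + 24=x^2 - 13*x + 40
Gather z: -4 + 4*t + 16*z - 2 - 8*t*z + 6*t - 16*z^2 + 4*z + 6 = 10*t - 16*z^2 + z*(20 - 8*t)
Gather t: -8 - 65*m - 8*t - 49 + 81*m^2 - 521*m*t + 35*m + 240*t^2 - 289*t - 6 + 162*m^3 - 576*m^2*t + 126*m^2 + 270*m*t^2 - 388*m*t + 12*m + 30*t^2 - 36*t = 162*m^3 + 207*m^2 - 18*m + t^2*(270*m + 270) + t*(-576*m^2 - 909*m - 333) - 63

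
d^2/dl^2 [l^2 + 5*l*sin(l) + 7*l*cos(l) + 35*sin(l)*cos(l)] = -5*l*sin(l) - 7*l*cos(l) - 14*sin(l) - 70*sin(2*l) + 10*cos(l) + 2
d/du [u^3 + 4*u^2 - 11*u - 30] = 3*u^2 + 8*u - 11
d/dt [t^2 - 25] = 2*t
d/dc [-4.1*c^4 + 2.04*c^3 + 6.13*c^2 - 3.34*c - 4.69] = -16.4*c^3 + 6.12*c^2 + 12.26*c - 3.34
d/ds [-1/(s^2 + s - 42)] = (2*s + 1)/(s^2 + s - 42)^2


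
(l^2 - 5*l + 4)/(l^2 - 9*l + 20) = (l - 1)/(l - 5)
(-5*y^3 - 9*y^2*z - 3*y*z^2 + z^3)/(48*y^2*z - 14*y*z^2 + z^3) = (-5*y^3 - 9*y^2*z - 3*y*z^2 + z^3)/(z*(48*y^2 - 14*y*z + z^2))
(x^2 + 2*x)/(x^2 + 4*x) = (x + 2)/(x + 4)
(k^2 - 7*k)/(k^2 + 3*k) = (k - 7)/(k + 3)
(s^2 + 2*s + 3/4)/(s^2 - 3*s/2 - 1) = (s + 3/2)/(s - 2)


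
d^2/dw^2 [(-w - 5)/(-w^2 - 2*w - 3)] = 2*(4*(w + 1)^2*(w + 5) - (3*w + 7)*(w^2 + 2*w + 3))/(w^2 + 2*w + 3)^3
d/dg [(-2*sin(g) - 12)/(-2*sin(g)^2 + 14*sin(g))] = (-cos(g) - 12/tan(g) + 42*cos(g)/sin(g)^2)/(sin(g) - 7)^2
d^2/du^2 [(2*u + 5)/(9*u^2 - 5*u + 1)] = 2*((2*u + 5)*(18*u - 5)^2 - (54*u + 35)*(9*u^2 - 5*u + 1))/(9*u^2 - 5*u + 1)^3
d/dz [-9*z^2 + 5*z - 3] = 5 - 18*z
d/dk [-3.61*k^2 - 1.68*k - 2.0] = -7.22*k - 1.68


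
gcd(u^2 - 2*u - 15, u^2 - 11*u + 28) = 1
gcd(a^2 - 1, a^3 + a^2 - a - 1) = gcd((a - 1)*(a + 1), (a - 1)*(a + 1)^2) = a^2 - 1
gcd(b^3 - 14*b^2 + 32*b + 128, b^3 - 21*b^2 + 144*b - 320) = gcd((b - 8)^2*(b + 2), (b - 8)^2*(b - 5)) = b^2 - 16*b + 64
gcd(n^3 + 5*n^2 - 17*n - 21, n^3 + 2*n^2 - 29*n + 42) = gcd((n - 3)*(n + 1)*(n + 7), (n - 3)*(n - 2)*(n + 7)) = n^2 + 4*n - 21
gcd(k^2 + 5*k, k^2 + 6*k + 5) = k + 5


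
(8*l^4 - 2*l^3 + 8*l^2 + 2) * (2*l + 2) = 16*l^5 + 12*l^4 + 12*l^3 + 16*l^2 + 4*l + 4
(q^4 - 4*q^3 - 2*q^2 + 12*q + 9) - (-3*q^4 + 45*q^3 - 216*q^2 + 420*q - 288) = 4*q^4 - 49*q^3 + 214*q^2 - 408*q + 297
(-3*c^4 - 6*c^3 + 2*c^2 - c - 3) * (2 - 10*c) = 30*c^5 + 54*c^4 - 32*c^3 + 14*c^2 + 28*c - 6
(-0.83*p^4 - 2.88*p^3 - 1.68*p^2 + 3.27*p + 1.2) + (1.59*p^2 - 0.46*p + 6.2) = -0.83*p^4 - 2.88*p^3 - 0.0899999999999999*p^2 + 2.81*p + 7.4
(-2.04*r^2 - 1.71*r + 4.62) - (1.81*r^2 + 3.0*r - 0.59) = -3.85*r^2 - 4.71*r + 5.21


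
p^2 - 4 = (p - 2)*(p + 2)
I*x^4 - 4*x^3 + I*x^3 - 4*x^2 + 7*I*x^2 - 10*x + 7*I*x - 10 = (x - 2*I)*(x + I)*(x + 5*I)*(I*x + I)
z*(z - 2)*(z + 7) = z^3 + 5*z^2 - 14*z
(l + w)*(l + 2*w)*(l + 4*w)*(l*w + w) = l^4*w + 7*l^3*w^2 + l^3*w + 14*l^2*w^3 + 7*l^2*w^2 + 8*l*w^4 + 14*l*w^3 + 8*w^4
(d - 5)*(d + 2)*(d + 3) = d^3 - 19*d - 30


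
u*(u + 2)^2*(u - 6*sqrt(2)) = u^4 - 6*sqrt(2)*u^3 + 4*u^3 - 24*sqrt(2)*u^2 + 4*u^2 - 24*sqrt(2)*u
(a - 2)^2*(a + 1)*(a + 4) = a^4 + a^3 - 12*a^2 + 4*a + 16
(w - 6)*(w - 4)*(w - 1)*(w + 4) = w^4 - 7*w^3 - 10*w^2 + 112*w - 96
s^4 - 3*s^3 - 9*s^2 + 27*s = s*(s - 3)^2*(s + 3)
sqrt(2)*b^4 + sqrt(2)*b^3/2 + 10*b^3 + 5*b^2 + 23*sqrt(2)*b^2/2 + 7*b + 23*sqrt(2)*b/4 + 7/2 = (b + sqrt(2)/2)*(b + sqrt(2))*(b + 7*sqrt(2)/2)*(sqrt(2)*b + sqrt(2)/2)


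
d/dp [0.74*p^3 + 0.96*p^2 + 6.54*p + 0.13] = 2.22*p^2 + 1.92*p + 6.54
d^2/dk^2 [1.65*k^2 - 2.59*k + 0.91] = 3.30000000000000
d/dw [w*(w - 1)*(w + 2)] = 3*w^2 + 2*w - 2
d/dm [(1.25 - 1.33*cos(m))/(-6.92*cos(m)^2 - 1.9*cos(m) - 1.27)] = (9.2036*cos(m)^2 - 17.3*cos(m) - 4.0641)*sin(m)/(47.8864*cos(m)^4 + 26.296*cos(m)^3 + 21.1868*cos(m)^2 + 4.826*cos(m) + 1.6129)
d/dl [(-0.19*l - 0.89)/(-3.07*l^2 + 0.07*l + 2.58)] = (0.5833*l^2 - 0.0133*l - (0.19*l + 0.89)*(6.14*l - 0.07) - 0.4902)/(-3.07*l^2 + 0.07*l + 2.58)^2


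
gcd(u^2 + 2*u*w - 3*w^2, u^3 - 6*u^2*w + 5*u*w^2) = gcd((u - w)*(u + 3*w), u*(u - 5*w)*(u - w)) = u - w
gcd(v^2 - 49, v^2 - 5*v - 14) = v - 7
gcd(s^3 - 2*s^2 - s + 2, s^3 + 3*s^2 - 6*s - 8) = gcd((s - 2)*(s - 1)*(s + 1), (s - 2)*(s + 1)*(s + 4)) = s^2 - s - 2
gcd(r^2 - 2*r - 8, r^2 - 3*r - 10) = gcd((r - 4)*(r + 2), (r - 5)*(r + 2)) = r + 2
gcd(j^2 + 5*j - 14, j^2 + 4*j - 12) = j - 2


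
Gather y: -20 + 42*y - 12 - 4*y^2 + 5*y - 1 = -4*y^2 + 47*y - 33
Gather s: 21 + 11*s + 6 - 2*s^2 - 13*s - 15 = -2*s^2 - 2*s + 12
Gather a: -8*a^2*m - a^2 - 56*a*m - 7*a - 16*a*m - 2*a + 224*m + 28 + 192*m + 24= a^2*(-8*m - 1) + a*(-72*m - 9) + 416*m + 52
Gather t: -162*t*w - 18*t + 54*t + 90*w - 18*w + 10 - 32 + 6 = t*(36 - 162*w) + 72*w - 16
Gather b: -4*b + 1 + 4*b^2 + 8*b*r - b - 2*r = 4*b^2 + b*(8*r - 5) - 2*r + 1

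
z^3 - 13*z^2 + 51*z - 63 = (z - 7)*(z - 3)^2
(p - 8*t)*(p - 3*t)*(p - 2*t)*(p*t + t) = p^4*t - 13*p^3*t^2 + p^3*t + 46*p^2*t^3 - 13*p^2*t^2 - 48*p*t^4 + 46*p*t^3 - 48*t^4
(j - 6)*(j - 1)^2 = j^3 - 8*j^2 + 13*j - 6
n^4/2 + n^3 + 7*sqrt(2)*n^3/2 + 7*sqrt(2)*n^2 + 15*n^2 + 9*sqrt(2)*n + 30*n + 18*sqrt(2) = (n/2 + 1)*(n + sqrt(2))*(n + 3*sqrt(2))^2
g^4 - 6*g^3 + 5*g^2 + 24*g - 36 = (g - 3)^2*(g - 2)*(g + 2)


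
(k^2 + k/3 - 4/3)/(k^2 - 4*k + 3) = (k + 4/3)/(k - 3)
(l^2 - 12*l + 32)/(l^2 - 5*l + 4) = (l - 8)/(l - 1)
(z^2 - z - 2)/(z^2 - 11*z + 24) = (z^2 - z - 2)/(z^2 - 11*z + 24)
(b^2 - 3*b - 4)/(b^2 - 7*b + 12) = (b + 1)/(b - 3)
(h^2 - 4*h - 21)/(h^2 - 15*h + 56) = (h + 3)/(h - 8)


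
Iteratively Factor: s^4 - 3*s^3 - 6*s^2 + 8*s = (s - 4)*(s^3 + s^2 - 2*s) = (s - 4)*(s + 2)*(s^2 - s) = s*(s - 4)*(s + 2)*(s - 1)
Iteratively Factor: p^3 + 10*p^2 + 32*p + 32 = (p + 4)*(p^2 + 6*p + 8) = (p + 2)*(p + 4)*(p + 4)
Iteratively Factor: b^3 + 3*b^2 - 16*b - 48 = (b - 4)*(b^2 + 7*b + 12) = (b - 4)*(b + 4)*(b + 3)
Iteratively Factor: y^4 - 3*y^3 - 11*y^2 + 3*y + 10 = (y + 1)*(y^3 - 4*y^2 - 7*y + 10) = (y - 5)*(y + 1)*(y^2 + y - 2) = (y - 5)*(y + 1)*(y + 2)*(y - 1)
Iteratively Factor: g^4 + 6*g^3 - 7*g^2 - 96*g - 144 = (g + 3)*(g^3 + 3*g^2 - 16*g - 48) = (g - 4)*(g + 3)*(g^2 + 7*g + 12) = (g - 4)*(g + 3)^2*(g + 4)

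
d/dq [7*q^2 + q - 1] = 14*q + 1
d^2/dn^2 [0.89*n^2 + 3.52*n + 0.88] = 1.78000000000000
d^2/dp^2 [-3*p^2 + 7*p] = -6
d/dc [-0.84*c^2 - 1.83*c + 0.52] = -1.68*c - 1.83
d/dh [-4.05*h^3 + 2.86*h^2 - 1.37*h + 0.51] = -12.15*h^2 + 5.72*h - 1.37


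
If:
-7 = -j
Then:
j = 7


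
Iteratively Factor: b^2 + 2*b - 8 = (b + 4)*(b - 2)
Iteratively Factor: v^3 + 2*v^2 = (v)*(v^2 + 2*v) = v*(v + 2)*(v)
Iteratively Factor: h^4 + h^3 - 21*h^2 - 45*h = (h)*(h^3 + h^2 - 21*h - 45) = h*(h - 5)*(h^2 + 6*h + 9) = h*(h - 5)*(h + 3)*(h + 3)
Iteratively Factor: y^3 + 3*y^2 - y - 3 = (y - 1)*(y^2 + 4*y + 3) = (y - 1)*(y + 1)*(y + 3)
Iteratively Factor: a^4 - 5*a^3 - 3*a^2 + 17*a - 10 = (a + 2)*(a^3 - 7*a^2 + 11*a - 5) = (a - 1)*(a + 2)*(a^2 - 6*a + 5) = (a - 5)*(a - 1)*(a + 2)*(a - 1)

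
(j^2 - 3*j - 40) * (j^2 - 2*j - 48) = j^4 - 5*j^3 - 82*j^2 + 224*j + 1920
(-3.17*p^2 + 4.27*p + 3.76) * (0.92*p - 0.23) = -2.9164*p^3 + 4.6575*p^2 + 2.4771*p - 0.8648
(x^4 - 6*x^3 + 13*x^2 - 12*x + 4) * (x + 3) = x^5 - 3*x^4 - 5*x^3 + 27*x^2 - 32*x + 12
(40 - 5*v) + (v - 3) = 37 - 4*v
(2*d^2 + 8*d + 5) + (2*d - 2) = 2*d^2 + 10*d + 3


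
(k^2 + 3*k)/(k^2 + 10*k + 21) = k/(k + 7)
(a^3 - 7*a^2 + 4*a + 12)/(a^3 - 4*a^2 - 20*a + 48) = (a + 1)/(a + 4)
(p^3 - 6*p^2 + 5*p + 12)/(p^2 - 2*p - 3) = p - 4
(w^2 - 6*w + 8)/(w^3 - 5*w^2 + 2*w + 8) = 1/(w + 1)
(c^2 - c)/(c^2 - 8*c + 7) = c/(c - 7)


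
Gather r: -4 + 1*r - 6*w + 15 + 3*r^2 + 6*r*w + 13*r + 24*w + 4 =3*r^2 + r*(6*w + 14) + 18*w + 15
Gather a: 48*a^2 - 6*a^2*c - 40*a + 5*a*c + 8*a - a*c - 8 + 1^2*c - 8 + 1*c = a^2*(48 - 6*c) + a*(4*c - 32) + 2*c - 16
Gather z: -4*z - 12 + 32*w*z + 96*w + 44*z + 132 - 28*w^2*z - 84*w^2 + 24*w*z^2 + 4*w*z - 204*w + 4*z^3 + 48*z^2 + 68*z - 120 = -84*w^2 - 108*w + 4*z^3 + z^2*(24*w + 48) + z*(-28*w^2 + 36*w + 108)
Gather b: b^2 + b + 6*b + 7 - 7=b^2 + 7*b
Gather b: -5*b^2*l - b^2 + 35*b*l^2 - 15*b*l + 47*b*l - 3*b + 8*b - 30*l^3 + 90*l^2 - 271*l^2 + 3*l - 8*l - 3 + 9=b^2*(-5*l - 1) + b*(35*l^2 + 32*l + 5) - 30*l^3 - 181*l^2 - 5*l + 6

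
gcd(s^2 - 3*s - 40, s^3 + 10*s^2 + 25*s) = s + 5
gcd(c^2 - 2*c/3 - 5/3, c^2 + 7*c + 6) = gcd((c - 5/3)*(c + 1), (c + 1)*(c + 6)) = c + 1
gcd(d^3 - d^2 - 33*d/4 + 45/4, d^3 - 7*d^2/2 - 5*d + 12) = d - 3/2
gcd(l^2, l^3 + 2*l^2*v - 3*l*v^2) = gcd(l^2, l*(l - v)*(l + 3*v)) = l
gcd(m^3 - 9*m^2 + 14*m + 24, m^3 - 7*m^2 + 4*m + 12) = m^2 - 5*m - 6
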